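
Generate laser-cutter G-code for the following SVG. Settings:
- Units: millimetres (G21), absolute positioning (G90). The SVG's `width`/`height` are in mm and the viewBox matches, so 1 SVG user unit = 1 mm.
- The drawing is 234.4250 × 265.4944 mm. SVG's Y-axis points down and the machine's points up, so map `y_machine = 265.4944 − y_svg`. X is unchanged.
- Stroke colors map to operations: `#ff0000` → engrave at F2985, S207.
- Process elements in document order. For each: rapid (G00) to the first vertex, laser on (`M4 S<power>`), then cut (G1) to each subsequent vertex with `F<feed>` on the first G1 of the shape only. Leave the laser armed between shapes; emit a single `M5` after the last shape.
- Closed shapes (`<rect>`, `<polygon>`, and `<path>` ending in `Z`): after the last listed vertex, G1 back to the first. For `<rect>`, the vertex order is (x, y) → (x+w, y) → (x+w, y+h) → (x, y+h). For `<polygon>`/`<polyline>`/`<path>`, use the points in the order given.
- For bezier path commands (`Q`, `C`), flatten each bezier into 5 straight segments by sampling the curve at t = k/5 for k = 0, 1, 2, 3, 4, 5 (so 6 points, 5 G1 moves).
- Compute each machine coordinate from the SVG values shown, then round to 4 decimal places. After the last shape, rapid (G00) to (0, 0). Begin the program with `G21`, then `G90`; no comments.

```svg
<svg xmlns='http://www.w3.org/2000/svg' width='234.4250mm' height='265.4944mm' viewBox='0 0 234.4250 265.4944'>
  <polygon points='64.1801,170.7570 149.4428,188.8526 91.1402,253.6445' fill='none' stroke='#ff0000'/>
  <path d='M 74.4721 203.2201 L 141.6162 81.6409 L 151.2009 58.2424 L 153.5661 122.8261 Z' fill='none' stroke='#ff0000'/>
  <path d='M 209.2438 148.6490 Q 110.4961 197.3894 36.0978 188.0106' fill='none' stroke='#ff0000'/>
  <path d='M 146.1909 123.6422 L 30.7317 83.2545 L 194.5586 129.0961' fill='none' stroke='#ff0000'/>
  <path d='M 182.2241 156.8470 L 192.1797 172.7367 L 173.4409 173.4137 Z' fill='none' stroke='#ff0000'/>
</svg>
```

G21
G90
G00 X64.1801 Y94.7374
M4 S207
G1 X149.4428 Y76.6418 F2985
G1 X91.1402 Y11.8499
G1 X64.1801 Y94.7374
G00 X74.4721 Y62.2743
M4 S207
G1 X141.6162 Y183.8535 F2985
G1 X151.2009 Y207.2520
G1 X153.5661 Y142.6683
G1 X74.4721 Y62.2743
G00 X209.2438 Y116.8454
M4 S207
G1 X170.7187 Y99.6740 F2985
G1 X134.1415 Y87.1522
G1 X99.5123 Y79.2798
G1 X66.8311 Y76.0570
G1 X36.0978 Y77.4838
G00 X146.1909 Y141.8522
M4 S207
G1 X30.7317 Y182.2399 F2985
G1 X194.5586 Y136.3983
G00 X182.2241 Y108.6474
M4 S207
G1 X192.1797 Y92.7577 F2985
G1 X173.4409 Y92.0807
G1 X182.2241 Y108.6474
M5
G00 X0.0000 Y0.0000

1 u = 1 mm; y_m = 265.4944 − y.

[1] `<polygon>` regular polygon, #ff0000→engrave S207 F2985: (64.1801,94.7374) → (149.4428,76.6418) → (91.1402,11.8499) → (64.1801,94.7374) (closed)

[2] `<path>` closed polygon, #ff0000→engrave S207 F2985: (74.4721,62.2743) → (141.6162,183.8535) → (151.2009,207.2520) → (153.5661,142.6683) → (74.4721,62.2743) (closed)

[3] `<path>` quadratic bezier, #ff0000→engrave S207 F2985: (209.2438,116.8454) → (170.7187,99.6740) → (134.1415,87.1522) → (99.5123,79.2798) → (66.8311,76.0570) → (36.0978,77.4838)

[4] `<path>` open polyline, #ff0000→engrave S207 F2985: (146.1909,141.8522) → (30.7317,182.2399) → (194.5586,136.3983)

[5] `<path>` regular polygon, #ff0000→engrave S207 F2985: (182.2241,108.6474) → (192.1797,92.7577) → (173.4409,92.0807) → (182.2241,108.6474) (closed)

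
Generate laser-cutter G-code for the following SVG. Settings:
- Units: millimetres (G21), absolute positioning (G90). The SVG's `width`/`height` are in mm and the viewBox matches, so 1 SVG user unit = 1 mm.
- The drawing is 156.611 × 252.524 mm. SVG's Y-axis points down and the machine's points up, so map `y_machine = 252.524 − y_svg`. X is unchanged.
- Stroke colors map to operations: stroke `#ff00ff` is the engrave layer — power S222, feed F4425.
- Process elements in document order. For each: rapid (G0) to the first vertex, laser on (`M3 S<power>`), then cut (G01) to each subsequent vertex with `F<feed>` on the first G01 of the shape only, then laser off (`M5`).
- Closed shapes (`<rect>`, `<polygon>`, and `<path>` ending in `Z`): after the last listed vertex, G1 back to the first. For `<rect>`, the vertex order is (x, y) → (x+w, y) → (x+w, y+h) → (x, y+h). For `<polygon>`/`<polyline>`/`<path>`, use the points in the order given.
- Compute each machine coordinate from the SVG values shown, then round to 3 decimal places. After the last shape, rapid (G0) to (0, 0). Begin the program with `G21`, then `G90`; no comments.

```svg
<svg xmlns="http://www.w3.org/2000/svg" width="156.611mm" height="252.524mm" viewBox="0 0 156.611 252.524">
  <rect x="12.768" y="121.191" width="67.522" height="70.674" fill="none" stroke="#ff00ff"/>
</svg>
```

G21
G90
G0 X12.768 Y131.333
M3 S222
G01 X80.290 Y131.333 F4425
G01 X80.290 Y60.659
G01 X12.768 Y60.659
G01 X12.768 Y131.333
M5
G0 X0.000 Y0.000

viewBox `0 0 156.611 252.524` with mm width/height → 1 unit = 1 mm. Flip: y_m = 252.524 − y_svg.

**Shape 1** — `<rect>` rectangle, stroke `#ff00ff` → engrave (S222, F4425). Machine vertices: (12.768,131.333) → (80.290,131.333) → (80.290,60.659) → (12.768,60.659) → (12.768,131.333). Closed: final G1 returns to the first vertex.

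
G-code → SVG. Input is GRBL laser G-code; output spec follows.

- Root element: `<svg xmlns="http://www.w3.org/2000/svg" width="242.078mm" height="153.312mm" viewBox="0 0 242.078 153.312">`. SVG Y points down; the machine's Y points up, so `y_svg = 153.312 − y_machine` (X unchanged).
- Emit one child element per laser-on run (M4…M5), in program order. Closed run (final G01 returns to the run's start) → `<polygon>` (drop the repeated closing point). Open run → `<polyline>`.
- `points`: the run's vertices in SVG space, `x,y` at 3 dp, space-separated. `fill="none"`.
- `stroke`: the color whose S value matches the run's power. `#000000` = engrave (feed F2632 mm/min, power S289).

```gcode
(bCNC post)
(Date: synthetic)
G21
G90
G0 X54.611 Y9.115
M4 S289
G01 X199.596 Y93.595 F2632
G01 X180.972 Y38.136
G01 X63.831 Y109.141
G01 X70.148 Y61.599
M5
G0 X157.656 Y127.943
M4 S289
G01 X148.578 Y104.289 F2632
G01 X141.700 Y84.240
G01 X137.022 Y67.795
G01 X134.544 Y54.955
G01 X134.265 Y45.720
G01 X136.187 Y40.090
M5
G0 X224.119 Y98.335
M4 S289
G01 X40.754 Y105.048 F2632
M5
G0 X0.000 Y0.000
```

y_svg = 153.312 − y_m. Every run uses S289, so all elements get stroke `#000000` (engrave).

[1] open run; points: 54.611,144.197 199.596,59.717 180.972,115.176 63.831,44.171 70.148,91.713

[2] open run; points: 157.656,25.369 148.578,49.023 141.700,69.072 137.022,85.517 134.544,98.357 134.265,107.592 136.187,113.222

[3] open run; points: 224.119,54.977 40.754,48.264

<svg xmlns="http://www.w3.org/2000/svg" width="242.078mm" height="153.312mm" viewBox="0 0 242.078 153.312">
  <polyline points="54.611,144.197 199.596,59.717 180.972,115.176 63.831,44.171 70.148,91.713" fill="none" stroke="#000000"/>
  <polyline points="157.656,25.369 148.578,49.023 141.700,69.072 137.022,85.517 134.544,98.357 134.265,107.592 136.187,113.222" fill="none" stroke="#000000"/>
  <polyline points="224.119,54.977 40.754,48.264" fill="none" stroke="#000000"/>
</svg>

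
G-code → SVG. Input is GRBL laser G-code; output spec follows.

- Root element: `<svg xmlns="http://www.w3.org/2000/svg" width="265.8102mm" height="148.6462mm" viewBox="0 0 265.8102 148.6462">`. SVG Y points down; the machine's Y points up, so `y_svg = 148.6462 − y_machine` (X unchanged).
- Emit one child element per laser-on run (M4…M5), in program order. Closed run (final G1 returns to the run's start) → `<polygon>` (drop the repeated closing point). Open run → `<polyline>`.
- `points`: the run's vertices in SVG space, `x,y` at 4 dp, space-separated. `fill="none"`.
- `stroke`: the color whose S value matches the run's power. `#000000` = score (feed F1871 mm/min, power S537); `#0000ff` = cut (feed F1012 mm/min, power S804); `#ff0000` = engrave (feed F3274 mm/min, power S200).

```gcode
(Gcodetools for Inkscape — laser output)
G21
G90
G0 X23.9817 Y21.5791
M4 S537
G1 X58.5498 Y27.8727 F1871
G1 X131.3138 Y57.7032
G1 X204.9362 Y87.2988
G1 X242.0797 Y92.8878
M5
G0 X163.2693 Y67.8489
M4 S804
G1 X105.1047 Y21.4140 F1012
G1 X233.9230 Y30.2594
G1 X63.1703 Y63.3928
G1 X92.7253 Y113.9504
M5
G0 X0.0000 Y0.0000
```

<svg xmlns="http://www.w3.org/2000/svg" width="265.8102mm" height="148.6462mm" viewBox="0 0 265.8102 148.6462">
  <polyline points="23.9817,127.0671 58.5498,120.7735 131.3138,90.9430 204.9362,61.3474 242.0797,55.7584" fill="none" stroke="#000000"/>
  <polyline points="163.2693,80.7973 105.1047,127.2322 233.9230,118.3868 63.1703,85.2534 92.7253,34.6958" fill="none" stroke="#0000ff"/>
</svg>

y_svg = 148.6462 − y_m.

[1] S537→`#000000` (score); open run; points: 23.9817,127.0671 58.5498,120.7735 131.3138,90.9430 204.9362,61.3474 242.0797,55.7584

[2] S804→`#0000ff` (cut); open run; points: 163.2693,80.7973 105.1047,127.2322 233.9230,118.3868 63.1703,85.2534 92.7253,34.6958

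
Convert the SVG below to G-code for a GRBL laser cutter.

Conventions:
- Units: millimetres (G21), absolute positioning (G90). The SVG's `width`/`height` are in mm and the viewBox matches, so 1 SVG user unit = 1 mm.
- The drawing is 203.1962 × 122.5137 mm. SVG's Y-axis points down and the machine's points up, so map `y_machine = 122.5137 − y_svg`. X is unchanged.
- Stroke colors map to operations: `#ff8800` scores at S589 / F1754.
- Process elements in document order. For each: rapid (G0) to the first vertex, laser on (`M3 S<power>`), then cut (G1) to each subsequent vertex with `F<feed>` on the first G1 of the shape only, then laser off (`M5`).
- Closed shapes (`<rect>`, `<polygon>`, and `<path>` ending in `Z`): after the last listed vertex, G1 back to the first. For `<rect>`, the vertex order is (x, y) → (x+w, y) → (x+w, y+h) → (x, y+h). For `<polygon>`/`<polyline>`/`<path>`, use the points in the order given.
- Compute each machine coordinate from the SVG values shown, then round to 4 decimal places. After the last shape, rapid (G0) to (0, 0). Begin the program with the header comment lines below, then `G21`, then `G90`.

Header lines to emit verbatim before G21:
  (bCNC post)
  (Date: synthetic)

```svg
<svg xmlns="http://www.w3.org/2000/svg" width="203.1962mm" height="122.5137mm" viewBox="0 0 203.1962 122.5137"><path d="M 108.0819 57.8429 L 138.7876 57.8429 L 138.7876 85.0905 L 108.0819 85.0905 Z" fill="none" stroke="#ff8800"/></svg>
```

(bCNC post)
(Date: synthetic)
G21
G90
G0 X108.0819 Y64.6708
M3 S589
G1 X138.7876 Y64.6708 F1754
G1 X138.7876 Y37.4232
G1 X108.0819 Y37.4232
G1 X108.0819 Y64.6708
M5
G0 X0.0000 Y0.0000

viewBox `0 0 203.1962 122.5137` with mm width/height → 1 unit = 1 mm. Flip: y_m = 122.5137 − y_svg.

**Shape 1** — `<path>` rectangle, stroke `#ff8800` → score (S589, F1754). Machine vertices: (108.0819,64.6708) → (138.7876,64.6708) → (138.7876,37.4232) → (108.0819,37.4232) → (108.0819,64.6708). Closed: final G1 returns to the first vertex.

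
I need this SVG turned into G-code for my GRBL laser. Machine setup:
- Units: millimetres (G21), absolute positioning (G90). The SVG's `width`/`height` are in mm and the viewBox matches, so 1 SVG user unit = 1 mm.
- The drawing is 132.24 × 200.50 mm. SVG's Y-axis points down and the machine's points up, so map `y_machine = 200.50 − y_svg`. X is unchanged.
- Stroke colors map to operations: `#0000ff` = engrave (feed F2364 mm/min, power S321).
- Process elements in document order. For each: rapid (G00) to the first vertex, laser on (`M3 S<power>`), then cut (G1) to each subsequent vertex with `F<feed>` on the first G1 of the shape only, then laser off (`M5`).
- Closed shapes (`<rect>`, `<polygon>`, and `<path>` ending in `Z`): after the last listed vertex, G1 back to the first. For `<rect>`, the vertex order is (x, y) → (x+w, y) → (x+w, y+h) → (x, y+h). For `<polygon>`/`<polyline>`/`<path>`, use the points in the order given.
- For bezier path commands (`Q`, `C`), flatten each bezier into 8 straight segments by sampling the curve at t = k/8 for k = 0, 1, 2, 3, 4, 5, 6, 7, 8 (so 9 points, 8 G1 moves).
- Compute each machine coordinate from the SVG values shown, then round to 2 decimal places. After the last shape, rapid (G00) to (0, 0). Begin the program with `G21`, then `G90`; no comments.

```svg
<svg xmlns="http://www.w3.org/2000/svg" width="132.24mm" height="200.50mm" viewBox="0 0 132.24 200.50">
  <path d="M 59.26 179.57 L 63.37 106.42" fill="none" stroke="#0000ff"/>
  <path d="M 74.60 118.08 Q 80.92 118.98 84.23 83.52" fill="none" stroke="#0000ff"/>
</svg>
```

G21
G90
G00 X59.26 Y20.93
M3 S321
G1 X63.37 Y94.08 F2364
M5
G00 X74.60 Y82.42
M3 S321
G1 X76.13 Y82.76 F2364
G1 X77.57 Y84.24
G1 X78.92 Y86.86
G1 X80.17 Y90.61
G1 X81.32 Y95.50
G1 X82.39 Y101.52
G1 X83.36 Y108.68
G1 X84.23 Y116.98
M5
G00 X0.00 Y0.00

1 u = 1 mm; y_m = 200.50 − y.

[1] `<path>` line segment, #0000ff→engrave S321 F2364: (59.26,20.93) → (63.37,94.08)

[2] `<path>` quadratic bezier, #0000ff→engrave S321 F2364: (74.60,82.42) → (76.13,82.76) → (77.57,84.24) → (78.92,86.86) → (80.17,90.61) → (81.32,95.50) → (82.39,101.52) → (83.36,108.68) → (84.23,116.98)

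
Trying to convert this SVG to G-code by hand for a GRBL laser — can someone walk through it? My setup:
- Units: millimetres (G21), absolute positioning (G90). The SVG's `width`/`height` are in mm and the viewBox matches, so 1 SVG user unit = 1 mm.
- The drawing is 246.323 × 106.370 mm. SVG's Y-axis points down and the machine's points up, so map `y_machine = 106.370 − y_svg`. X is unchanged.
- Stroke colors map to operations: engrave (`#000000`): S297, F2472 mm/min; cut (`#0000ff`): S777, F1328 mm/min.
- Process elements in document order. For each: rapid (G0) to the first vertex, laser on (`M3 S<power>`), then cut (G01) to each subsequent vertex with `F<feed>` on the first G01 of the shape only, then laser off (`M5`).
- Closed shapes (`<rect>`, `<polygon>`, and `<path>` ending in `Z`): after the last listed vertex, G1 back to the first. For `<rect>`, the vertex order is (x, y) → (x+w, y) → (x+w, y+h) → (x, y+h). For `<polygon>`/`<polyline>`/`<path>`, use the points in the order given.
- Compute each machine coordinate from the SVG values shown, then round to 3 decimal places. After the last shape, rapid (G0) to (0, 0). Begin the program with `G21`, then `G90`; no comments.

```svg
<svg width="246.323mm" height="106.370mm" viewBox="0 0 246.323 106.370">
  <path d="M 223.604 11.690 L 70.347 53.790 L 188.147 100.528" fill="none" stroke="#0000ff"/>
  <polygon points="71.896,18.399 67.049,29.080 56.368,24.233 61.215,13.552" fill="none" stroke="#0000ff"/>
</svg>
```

viewBox `0 0 246.323 106.370` with mm width/height → 1 unit = 1 mm. Flip: y_m = 106.370 − y_svg.

**Shape 1** — `<path>` open polyline, stroke `#0000ff` → cut (S777, F1328). Machine vertices: (223.604,94.680) → (70.347,52.580) → (188.147,5.842). Open path.

**Shape 2** — `<polygon>` regular polygon, stroke `#0000ff` → cut (S777, F1328). Machine vertices: (71.896,87.971) → (67.049,77.290) → (56.368,82.137) → (61.215,92.818) → (71.896,87.971). Closed: final G1 returns to the first vertex.

G21
G90
G0 X223.604 Y94.680
M3 S777
G01 X70.347 Y52.580 F1328
G01 X188.147 Y5.842
M5
G0 X71.896 Y87.971
M3 S777
G01 X67.049 Y77.290 F1328
G01 X56.368 Y82.137
G01 X61.215 Y92.818
G01 X71.896 Y87.971
M5
G0 X0.000 Y0.000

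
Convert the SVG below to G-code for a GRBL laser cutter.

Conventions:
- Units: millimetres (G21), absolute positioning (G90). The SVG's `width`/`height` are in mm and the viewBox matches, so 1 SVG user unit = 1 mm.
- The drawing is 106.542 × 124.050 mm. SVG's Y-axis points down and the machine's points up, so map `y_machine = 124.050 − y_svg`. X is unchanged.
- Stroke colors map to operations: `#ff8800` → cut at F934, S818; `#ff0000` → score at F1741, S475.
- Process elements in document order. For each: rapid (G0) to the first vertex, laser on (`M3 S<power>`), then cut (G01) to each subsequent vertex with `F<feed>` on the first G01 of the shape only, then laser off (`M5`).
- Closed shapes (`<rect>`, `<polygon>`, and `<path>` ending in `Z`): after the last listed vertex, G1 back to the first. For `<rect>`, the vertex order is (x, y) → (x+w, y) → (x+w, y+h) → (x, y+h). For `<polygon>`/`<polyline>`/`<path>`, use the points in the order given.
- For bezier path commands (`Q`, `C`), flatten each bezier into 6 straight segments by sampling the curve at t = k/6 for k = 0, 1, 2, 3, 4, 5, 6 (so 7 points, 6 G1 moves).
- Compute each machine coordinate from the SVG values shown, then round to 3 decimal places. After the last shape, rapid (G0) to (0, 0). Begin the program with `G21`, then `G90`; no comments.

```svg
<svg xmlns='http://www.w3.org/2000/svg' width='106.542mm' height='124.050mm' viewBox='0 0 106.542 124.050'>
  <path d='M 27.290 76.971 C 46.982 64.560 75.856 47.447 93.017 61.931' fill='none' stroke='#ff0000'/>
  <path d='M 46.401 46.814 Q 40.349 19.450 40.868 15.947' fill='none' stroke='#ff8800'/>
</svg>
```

G21
G90
G0 X27.290 Y47.079
M3 S475
G01 X37.804 Y53.508 F1741
G01 X49.269 Y59.713
G01 X61.103 Y64.685
G01 X72.726 Y67.415
G01 X83.557 Y66.896
G01 X93.017 Y62.119
M5
G0 X46.401 Y77.236
M3 S818
G01 X44.566 Y85.695 F934
G01 X43.096 Y92.827
G01 X41.992 Y98.635
G01 X41.252 Y103.116
G01 X40.878 Y106.273
G01 X40.868 Y108.103
M5
G0 X0.000 Y0.000

1 u = 1 mm; y_m = 124.050 − y.

[1] `<path>` cubic bezier, #ff0000→score S475 F1741: (27.290,47.079) → (37.804,53.508) → (49.269,59.713) → (61.103,64.685) → (72.726,67.415) → (83.557,66.896) → (93.017,62.119)

[2] `<path>` quadratic bezier, #ff8800→cut S818 F934: (46.401,77.236) → (44.566,85.695) → (43.096,92.827) → (41.992,98.635) → (41.252,103.116) → (40.878,106.273) → (40.868,108.103)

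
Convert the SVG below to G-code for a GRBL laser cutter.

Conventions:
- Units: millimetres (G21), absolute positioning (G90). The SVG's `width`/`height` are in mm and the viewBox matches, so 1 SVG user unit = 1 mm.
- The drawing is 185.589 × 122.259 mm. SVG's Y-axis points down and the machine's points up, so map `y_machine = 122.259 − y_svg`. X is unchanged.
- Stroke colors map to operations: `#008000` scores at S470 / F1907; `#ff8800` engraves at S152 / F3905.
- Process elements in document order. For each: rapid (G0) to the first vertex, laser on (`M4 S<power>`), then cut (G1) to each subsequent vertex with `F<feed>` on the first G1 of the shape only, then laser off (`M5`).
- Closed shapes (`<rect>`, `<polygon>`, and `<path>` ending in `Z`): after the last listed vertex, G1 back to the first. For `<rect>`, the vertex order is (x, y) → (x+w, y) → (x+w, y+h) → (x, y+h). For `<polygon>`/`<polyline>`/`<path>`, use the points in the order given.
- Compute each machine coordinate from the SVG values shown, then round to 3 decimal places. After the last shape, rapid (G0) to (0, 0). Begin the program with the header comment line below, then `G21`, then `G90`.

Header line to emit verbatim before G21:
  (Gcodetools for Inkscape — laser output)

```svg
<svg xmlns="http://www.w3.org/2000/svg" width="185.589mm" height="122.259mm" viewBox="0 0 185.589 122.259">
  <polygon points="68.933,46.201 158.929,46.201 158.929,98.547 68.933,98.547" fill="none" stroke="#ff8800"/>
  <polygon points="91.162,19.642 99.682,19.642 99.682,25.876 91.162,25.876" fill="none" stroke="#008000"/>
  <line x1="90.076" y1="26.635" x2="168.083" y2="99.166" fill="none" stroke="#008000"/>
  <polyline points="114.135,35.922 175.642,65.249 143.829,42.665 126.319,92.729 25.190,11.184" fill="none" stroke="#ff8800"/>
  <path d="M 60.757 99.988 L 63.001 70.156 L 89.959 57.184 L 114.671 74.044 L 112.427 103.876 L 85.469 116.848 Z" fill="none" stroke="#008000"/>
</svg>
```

(Gcodetools for Inkscape — laser output)
G21
G90
G0 X68.933 Y76.058
M4 S152
G1 X158.929 Y76.058 F3905
G1 X158.929 Y23.712
G1 X68.933 Y23.712
G1 X68.933 Y76.058
M5
G0 X91.162 Y102.617
M4 S470
G1 X99.682 Y102.617 F1907
G1 X99.682 Y96.383
G1 X91.162 Y96.383
G1 X91.162 Y102.617
M5
G0 X90.076 Y95.624
M4 S470
G1 X168.083 Y23.093 F1907
M5
G0 X114.135 Y86.337
M4 S152
G1 X175.642 Y57.010 F3905
G1 X143.829 Y79.594
G1 X126.319 Y29.530
G1 X25.190 Y111.075
M5
G0 X60.757 Y22.271
M4 S470
G1 X63.001 Y52.103 F1907
G1 X89.959 Y65.075
G1 X114.671 Y48.215
G1 X112.427 Y18.383
G1 X85.469 Y5.411
G1 X60.757 Y22.271
M5
G0 X0.000 Y0.000

viewBox `0 0 185.589 122.259` with mm width/height → 1 unit = 1 mm. Flip: y_m = 122.259 − y_svg.

**Shape 1** — `<polygon>` rectangle, stroke `#ff8800` → engrave (S152, F3905). Machine vertices: (68.933,76.058) → (158.929,76.058) → (158.929,23.712) → (68.933,23.712) → (68.933,76.058). Closed: final G1 returns to the first vertex.

**Shape 2** — `<polygon>` rectangle, stroke `#008000` → score (S470, F1907). Machine vertices: (91.162,102.617) → (99.682,102.617) → (99.682,96.383) → (91.162,96.383) → (91.162,102.617). Closed: final G1 returns to the first vertex.

**Shape 3** — `<line>` line segment, stroke `#008000` → score (S470, F1907). Machine vertices: (90.076,95.624) → (168.083,23.093). Open path.

**Shape 4** — `<polyline>` open polyline, stroke `#ff8800` → engrave (S152, F3905). Machine vertices: (114.135,86.337) → (175.642,57.010) → (143.829,79.594) → (126.319,29.530) → (25.190,111.075). Open path.

**Shape 5** — `<path>` regular polygon, stroke `#008000` → score (S470, F1907). Machine vertices: (60.757,22.271) → (63.001,52.103) → (89.959,65.075) → (114.671,48.215) → (112.427,18.383) → (85.469,5.411) → (60.757,22.271). Closed: final G1 returns to the first vertex.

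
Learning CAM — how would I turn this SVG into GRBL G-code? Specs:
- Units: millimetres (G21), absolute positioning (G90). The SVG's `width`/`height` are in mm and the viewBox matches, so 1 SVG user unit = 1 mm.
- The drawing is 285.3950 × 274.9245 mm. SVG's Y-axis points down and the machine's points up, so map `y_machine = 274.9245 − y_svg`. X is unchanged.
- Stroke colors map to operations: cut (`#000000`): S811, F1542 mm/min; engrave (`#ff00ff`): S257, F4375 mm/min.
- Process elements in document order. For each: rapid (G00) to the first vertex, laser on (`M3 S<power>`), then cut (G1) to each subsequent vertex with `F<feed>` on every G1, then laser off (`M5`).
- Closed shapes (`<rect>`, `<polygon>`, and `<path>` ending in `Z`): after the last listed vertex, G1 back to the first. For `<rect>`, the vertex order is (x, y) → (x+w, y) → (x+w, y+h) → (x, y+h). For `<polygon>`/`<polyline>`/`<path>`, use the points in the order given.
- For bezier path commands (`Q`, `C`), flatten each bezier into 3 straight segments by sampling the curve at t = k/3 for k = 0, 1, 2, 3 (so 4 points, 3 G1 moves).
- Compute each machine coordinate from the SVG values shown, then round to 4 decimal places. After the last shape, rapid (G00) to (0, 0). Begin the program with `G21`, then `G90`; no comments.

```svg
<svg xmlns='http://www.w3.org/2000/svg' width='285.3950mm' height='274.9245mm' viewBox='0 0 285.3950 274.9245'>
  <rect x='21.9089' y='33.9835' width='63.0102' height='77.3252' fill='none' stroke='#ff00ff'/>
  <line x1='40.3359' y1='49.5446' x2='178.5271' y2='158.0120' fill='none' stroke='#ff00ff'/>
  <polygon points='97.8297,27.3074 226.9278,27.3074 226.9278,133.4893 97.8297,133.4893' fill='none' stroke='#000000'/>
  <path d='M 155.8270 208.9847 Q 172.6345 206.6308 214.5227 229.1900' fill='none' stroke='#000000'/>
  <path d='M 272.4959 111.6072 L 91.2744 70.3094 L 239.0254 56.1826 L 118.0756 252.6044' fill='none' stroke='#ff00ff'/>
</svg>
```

G21
G90
G00 X21.9089 Y240.9410
M3 S257
G1 X84.9191 Y240.9410 F4375
G1 X84.9191 Y163.6158 F4375
G1 X21.9089 Y163.6158 F4375
G1 X21.9089 Y240.9410 F4375
M5
G00 X40.3359 Y225.3799
M3 S257
G1 X178.5271 Y116.9125 F4375
M5
G00 X97.8297 Y247.6171
M3 S811
G1 X226.9278 Y247.6171 F1542
G1 X226.9278 Y141.4352 F1542
G1 X97.8297 Y141.4352 F1542
G1 X97.8297 Y247.6171 F1542
M5
G00 X155.8270 Y65.9398
M3 S811
G1 X169.8187 Y64.7409 F1542
G1 X189.3840 Y58.0058 F1542
G1 X214.5227 Y45.7345 F1542
M5
G00 X272.4959 Y163.3173
M3 S257
G1 X91.2744 Y204.6151 F4375
G1 X239.0254 Y218.7419 F4375
G1 X118.0756 Y22.3201 F4375
M5
G00 X0.0000 Y0.0000

Since the viewBox matches the mm dimensions, user units are millimetres directly. The only transform is the Y-flip y_m = 274.9245 − y_svg.

Shape 1 is a rectangle drawn with `<rect>`. Its stroke #ff00ff means engrave at S257, F4375. After flipping Y the toolpath is (21.9089,240.9410) → (84.9191,240.9410) → (84.9191,163.6158) → (21.9089,163.6158) → (21.9089,240.9410), returning to the start.

Shape 2 is a line segment drawn with `<line>`. Its stroke #ff00ff means engrave at S257, F4375. After flipping Y the toolpath is (40.3359,225.3799) → (178.5271,116.9125).

Shape 3 is a rectangle drawn with `<polygon>`. Its stroke #000000 means cut at S811, F1542. After flipping Y the toolpath is (97.8297,247.6171) → (226.9278,247.6171) → (226.9278,141.4352) → (97.8297,141.4352) → (97.8297,247.6171), returning to the start.

Shape 4 is a quadratic bezier drawn with `<path>`. Its stroke #000000 means cut at S811, F1542. After flipping Y the toolpath is (155.8270,65.9398) → (169.8187,64.7409) → (189.3840,58.0058) → (214.5227,45.7345).

Shape 5 is a open polyline drawn with `<path>`. Its stroke #ff00ff means engrave at S257, F4375. After flipping Y the toolpath is (272.4959,163.3173) → (91.2744,204.6151) → (239.0254,218.7419) → (118.0756,22.3201).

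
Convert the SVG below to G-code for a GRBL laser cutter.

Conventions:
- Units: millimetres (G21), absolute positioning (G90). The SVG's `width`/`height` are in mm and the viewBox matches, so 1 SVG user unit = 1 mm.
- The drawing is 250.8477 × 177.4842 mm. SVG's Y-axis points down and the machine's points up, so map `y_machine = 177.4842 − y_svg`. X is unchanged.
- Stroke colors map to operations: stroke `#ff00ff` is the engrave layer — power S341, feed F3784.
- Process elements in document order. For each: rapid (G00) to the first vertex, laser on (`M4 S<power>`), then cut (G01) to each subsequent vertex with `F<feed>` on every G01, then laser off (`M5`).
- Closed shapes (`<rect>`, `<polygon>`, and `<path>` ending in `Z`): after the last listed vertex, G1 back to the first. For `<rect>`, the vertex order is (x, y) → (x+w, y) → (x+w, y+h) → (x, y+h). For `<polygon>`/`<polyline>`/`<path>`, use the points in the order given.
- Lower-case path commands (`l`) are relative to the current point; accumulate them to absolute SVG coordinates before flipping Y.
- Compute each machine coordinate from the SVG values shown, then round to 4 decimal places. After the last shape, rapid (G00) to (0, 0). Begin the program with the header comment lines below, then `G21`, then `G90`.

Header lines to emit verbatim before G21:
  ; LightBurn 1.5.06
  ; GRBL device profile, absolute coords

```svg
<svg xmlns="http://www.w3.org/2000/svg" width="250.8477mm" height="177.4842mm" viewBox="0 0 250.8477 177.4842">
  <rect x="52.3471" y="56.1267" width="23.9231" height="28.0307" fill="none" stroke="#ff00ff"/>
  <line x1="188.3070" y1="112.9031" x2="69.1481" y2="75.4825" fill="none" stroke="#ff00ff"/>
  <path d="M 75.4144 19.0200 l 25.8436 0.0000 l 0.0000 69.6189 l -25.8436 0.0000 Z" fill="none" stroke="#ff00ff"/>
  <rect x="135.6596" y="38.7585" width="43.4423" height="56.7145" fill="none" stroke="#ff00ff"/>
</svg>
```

; LightBurn 1.5.06
; GRBL device profile, absolute coords
G21
G90
G00 X52.3471 Y121.3575
M4 S341
G01 X76.2702 Y121.3575 F3784
G01 X76.2702 Y93.3268 F3784
G01 X52.3471 Y93.3268 F3784
G01 X52.3471 Y121.3575 F3784
M5
G00 X188.3070 Y64.5811
M4 S341
G01 X69.1481 Y102.0017 F3784
M5
G00 X75.4144 Y158.4642
M4 S341
G01 X101.2580 Y158.4642 F3784
G01 X101.2580 Y88.8453 F3784
G01 X75.4144 Y88.8453 F3784
G01 X75.4144 Y158.4642 F3784
M5
G00 X135.6596 Y138.7257
M4 S341
G01 X179.1019 Y138.7257 F3784
G01 X179.1019 Y82.0112 F3784
G01 X135.6596 Y82.0112 F3784
G01 X135.6596 Y138.7257 F3784
M5
G00 X0.0000 Y0.0000

Since the viewBox matches the mm dimensions, user units are millimetres directly. The only transform is the Y-flip y_m = 177.4842 − y_svg.

Shape 1 is a rectangle drawn with `<rect>`. Its stroke #ff00ff means engrave at S341, F3784. After flipping Y the toolpath is (52.3471,121.3575) → (76.2702,121.3575) → (76.2702,93.3268) → (52.3471,93.3268) → (52.3471,121.3575), returning to the start.

Shape 2 is a line segment drawn with `<line>`. Its stroke #ff00ff means engrave at S341, F3784. After flipping Y the toolpath is (188.3070,64.5811) → (69.1481,102.0017).

Shape 3 is a rectangle drawn with `<path>`. Its stroke #ff00ff means engrave at S341, F3784. After flipping Y the toolpath is (75.4144,158.4642) → (101.2580,158.4642) → (101.2580,88.8453) → (75.4144,88.8453) → (75.4144,158.4642), returning to the start.

Shape 4 is a rectangle drawn with `<rect>`. Its stroke #ff00ff means engrave at S341, F3784. After flipping Y the toolpath is (135.6596,138.7257) → (179.1019,138.7257) → (179.1019,82.0112) → (135.6596,82.0112) → (135.6596,138.7257), returning to the start.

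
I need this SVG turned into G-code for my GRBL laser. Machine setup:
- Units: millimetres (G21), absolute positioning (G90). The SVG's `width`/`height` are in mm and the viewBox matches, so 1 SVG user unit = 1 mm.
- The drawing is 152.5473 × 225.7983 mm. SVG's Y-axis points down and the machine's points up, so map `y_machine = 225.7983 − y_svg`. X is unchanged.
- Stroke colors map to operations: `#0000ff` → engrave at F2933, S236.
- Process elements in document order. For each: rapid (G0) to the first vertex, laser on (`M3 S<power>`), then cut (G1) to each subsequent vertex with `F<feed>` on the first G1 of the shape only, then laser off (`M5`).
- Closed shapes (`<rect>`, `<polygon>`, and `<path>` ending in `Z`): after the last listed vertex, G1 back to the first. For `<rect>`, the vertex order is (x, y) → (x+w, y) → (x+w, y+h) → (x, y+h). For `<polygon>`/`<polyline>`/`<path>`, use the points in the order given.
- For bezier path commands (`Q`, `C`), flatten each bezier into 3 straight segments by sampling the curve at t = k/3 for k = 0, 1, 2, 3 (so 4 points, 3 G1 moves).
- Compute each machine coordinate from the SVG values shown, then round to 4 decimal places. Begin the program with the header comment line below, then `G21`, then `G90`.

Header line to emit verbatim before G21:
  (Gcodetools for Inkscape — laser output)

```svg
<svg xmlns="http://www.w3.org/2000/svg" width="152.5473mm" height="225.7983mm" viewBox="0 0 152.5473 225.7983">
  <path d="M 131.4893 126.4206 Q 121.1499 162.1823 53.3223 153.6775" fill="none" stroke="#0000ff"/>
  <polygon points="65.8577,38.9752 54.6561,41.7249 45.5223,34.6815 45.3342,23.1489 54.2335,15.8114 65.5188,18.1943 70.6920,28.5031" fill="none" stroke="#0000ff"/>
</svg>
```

(Gcodetools for Inkscape — laser output)
G21
G90
G0 X131.4893 Y99.3777
M3 S236
G1 X118.2088 Y80.4551 F2933
G1 X92.1531 Y71.3694
G1 X53.3223 Y72.1208
M5
G0 X65.8577 Y186.8231
M3 S236
G1 X54.6561 Y184.0734 F2933
G1 X45.5223 Y191.1168
G1 X45.3342 Y202.6494
G1 X54.2335 Y209.9869
G1 X65.5188 Y207.6040
G1 X70.6920 Y197.2952
G1 X65.8577 Y186.8231
M5

1 u = 1 mm; y_m = 225.7983 − y.

[1] `<path>` quadratic bezier, #0000ff→engrave S236 F2933: (131.4893,99.3777) → (118.2088,80.4551) → (92.1531,71.3694) → (53.3223,72.1208)

[2] `<polygon>` regular polygon, #0000ff→engrave S236 F2933: (65.8577,186.8231) → (54.6561,184.0734) → (45.5223,191.1168) → (45.3342,202.6494) → (54.2335,209.9869) → (65.5188,207.6040) → (70.6920,197.2952) → (65.8577,186.8231) (closed)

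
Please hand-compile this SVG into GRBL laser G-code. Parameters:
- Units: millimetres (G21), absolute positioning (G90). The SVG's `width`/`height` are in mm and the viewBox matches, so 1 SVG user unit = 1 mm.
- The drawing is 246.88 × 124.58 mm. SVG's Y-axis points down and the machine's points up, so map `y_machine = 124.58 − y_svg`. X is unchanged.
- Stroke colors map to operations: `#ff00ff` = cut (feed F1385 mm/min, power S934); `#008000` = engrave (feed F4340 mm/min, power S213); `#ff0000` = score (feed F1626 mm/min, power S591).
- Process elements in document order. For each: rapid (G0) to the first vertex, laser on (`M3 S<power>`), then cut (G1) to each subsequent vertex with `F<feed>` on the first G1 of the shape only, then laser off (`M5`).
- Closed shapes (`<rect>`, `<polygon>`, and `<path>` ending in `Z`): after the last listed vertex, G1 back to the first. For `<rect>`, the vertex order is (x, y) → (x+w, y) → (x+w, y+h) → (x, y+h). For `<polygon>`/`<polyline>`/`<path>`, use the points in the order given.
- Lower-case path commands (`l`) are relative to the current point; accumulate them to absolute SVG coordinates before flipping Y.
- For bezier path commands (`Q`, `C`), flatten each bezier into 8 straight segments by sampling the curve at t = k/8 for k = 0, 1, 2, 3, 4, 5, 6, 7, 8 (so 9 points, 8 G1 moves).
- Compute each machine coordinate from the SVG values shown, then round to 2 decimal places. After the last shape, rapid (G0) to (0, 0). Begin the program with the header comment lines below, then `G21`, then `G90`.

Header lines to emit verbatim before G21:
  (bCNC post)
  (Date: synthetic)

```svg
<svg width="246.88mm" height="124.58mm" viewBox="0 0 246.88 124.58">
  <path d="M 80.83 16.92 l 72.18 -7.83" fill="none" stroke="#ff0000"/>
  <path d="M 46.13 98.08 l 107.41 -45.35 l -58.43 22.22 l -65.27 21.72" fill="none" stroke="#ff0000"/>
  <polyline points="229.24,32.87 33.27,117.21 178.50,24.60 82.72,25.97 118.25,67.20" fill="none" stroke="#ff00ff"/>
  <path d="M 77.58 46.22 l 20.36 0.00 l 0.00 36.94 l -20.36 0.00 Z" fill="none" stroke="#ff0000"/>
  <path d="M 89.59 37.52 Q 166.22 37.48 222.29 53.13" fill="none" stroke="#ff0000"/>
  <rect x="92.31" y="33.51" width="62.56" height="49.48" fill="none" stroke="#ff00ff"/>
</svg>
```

(bCNC post)
(Date: synthetic)
G21
G90
G0 X80.83 Y107.66
M3 S591
G1 X153.01 Y115.49 F1626
M5
G0 X46.13 Y26.50
M3 S591
G1 X153.54 Y71.85 F1626
G1 X95.11 Y49.63
G1 X29.84 Y27.91
M5
G0 X229.24 Y91.71
M3 S934
G1 X33.27 Y7.37 F1385
G1 X178.50 Y99.98
G1 X82.72 Y98.61
G1 X118.25 Y57.38
M5
G0 X77.58 Y78.36
M3 S591
G1 X97.94 Y78.36 F1626
G1 X97.94 Y41.42
G1 X77.58 Y41.42
G1 X77.58 Y78.36
M5
G0 X89.59 Y87.06
M3 S591
G1 X108.43 Y86.82 F1626
G1 X126.62 Y86.10
G1 X144.17 Y84.88
G1 X161.08 Y83.18
G1 X177.35 Y80.98
G1 X192.97 Y78.29
G1 X207.95 Y75.12
G1 X222.29 Y71.45
M5
G0 X92.31 Y91.07
M3 S934
G1 X154.87 Y91.07 F1385
G1 X154.87 Y41.59
G1 X92.31 Y41.59
G1 X92.31 Y91.07
M5
G0 X0.00 Y0.00

1 u = 1 mm; y_m = 124.58 − y.

[1] `<path>` line segment, #ff0000→score S591 F1626: (80.83,107.66) → (153.01,115.49)

[2] `<path>` open polyline, #ff0000→score S591 F1626: (46.13,26.50) → (153.54,71.85) → (95.11,49.63) → (29.84,27.91)

[3] `<polyline>` open polyline, #ff00ff→cut S934 F1385: (229.24,91.71) → (33.27,7.37) → (178.50,99.98) → (82.72,98.61) → (118.25,57.38)

[4] `<path>` rectangle, #ff0000→score S591 F1626: (77.58,78.36) → (97.94,78.36) → (97.94,41.42) → (77.58,41.42) → (77.58,78.36) (closed)

[5] `<path>` quadratic bezier, #ff0000→score S591 F1626: (89.59,87.06) → (108.43,86.82) → (126.62,86.10) → (144.17,84.88) → (161.08,83.18) → (177.35,80.98) → (192.97,78.29) → (207.95,75.12) → (222.29,71.45)

[6] `<rect>` rectangle, #ff00ff→cut S934 F1385: (92.31,91.07) → (154.87,91.07) → (154.87,41.59) → (92.31,41.59) → (92.31,91.07) (closed)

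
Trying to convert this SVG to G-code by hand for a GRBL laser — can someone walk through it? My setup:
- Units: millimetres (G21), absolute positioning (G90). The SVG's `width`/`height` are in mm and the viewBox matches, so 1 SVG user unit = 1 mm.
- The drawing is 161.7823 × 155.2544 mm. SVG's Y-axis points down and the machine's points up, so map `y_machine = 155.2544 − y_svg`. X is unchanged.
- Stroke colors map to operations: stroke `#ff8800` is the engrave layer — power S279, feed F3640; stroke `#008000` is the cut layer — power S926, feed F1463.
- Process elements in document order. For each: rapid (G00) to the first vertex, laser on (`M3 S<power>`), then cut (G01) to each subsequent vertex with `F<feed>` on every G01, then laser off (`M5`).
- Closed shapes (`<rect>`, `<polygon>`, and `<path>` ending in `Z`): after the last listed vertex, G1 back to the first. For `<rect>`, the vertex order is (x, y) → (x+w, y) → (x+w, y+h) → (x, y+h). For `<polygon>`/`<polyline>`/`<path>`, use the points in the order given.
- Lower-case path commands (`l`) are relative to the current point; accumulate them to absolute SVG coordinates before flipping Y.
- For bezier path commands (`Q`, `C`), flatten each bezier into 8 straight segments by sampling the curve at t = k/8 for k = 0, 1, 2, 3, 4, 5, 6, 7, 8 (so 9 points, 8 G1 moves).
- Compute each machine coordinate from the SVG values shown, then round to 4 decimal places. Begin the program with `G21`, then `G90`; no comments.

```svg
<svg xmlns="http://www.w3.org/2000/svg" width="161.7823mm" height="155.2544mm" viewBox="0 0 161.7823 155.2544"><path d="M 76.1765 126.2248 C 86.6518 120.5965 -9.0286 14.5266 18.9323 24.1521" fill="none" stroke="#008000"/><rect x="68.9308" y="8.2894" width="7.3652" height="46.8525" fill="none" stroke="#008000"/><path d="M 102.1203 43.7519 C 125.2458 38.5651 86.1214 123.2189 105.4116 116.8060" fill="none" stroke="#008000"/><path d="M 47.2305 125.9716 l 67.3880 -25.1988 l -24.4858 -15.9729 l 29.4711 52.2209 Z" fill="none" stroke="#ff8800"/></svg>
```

viewBox `0 0 161.7823 155.2544` with mm width/height → 1 unit = 1 mm. Flip: y_m = 155.2544 − y_svg.

**Shape 1** — `<path>` cubic bezier, stroke `#008000` → cut (S926, F1463). Control points (SVG): P0=(76.1765,126.2248), P1=(86.6518,120.5965), P2=(-9.0286,14.5266), P3=(18.9323,24.1521); sampled at t=k/8. Machine vertices: (76.1765,29.0296) → (75.5775,35.4263) → (67.7194,48.7065) → (55.2950,66.3374) → (40.9973,85.7861) → (27.5193,104.5198) → (17.5538,120.0057) → (13.7938,129.7108) → (18.9323,131.1023). Open path.

**Shape 2** — `<rect>` rectangle, stroke `#008000` → cut (S926, F1463). Machine vertices: (68.9308,146.9650) → (76.2960,146.9650) → (76.2960,100.1125) → (68.9308,100.1125) → (68.9308,146.9650). Closed: final G1 returns to the first vertex.

**Shape 3** — `<path>` cubic bezier, stroke `#008000` → cut (S926, F1463). Control points (SVG): P0=(102.1203,43.7519), P1=(125.2458,38.5651), P2=(86.1214,123.2189), P3=(105.4116,116.8060); sampled at t=k/8. Machine vertices: (102.1203,111.5025) → (108.1101,109.5896) → (109.6780,101.3742) → (108.2380,88.9762) → (105.2042,74.5157) → (101.9906,60.1126) → (100.0113,47.8871) → (100.6803,39.9590) → (105.4116,38.4484). Open path.

**Shape 4** — `<path>` closed polygon, stroke `#ff8800` → engrave (S279, F3640). Machine vertices: (47.2305,29.2828) → (114.6185,54.4816) → (90.1327,70.4545) → (119.6038,18.2336) → (47.2305,29.2828). Closed: final G1 returns to the first vertex.

G21
G90
G00 X76.1765 Y29.0296
M3 S926
G01 X75.5775 Y35.4263 F1463
G01 X67.7194 Y48.7065 F1463
G01 X55.2950 Y66.3374 F1463
G01 X40.9973 Y85.7861 F1463
G01 X27.5193 Y104.5198 F1463
G01 X17.5538 Y120.0057 F1463
G01 X13.7938 Y129.7108 F1463
G01 X18.9323 Y131.1023 F1463
M5
G00 X68.9308 Y146.9650
M3 S926
G01 X76.2960 Y146.9650 F1463
G01 X76.2960 Y100.1125 F1463
G01 X68.9308 Y100.1125 F1463
G01 X68.9308 Y146.9650 F1463
M5
G00 X102.1203 Y111.5025
M3 S926
G01 X108.1101 Y109.5896 F1463
G01 X109.6780 Y101.3742 F1463
G01 X108.2380 Y88.9762 F1463
G01 X105.2042 Y74.5157 F1463
G01 X101.9906 Y60.1126 F1463
G01 X100.0113 Y47.8871 F1463
G01 X100.6803 Y39.9590 F1463
G01 X105.4116 Y38.4484 F1463
M5
G00 X47.2305 Y29.2828
M3 S279
G01 X114.6185 Y54.4816 F3640
G01 X90.1327 Y70.4545 F3640
G01 X119.6038 Y18.2336 F3640
G01 X47.2305 Y29.2828 F3640
M5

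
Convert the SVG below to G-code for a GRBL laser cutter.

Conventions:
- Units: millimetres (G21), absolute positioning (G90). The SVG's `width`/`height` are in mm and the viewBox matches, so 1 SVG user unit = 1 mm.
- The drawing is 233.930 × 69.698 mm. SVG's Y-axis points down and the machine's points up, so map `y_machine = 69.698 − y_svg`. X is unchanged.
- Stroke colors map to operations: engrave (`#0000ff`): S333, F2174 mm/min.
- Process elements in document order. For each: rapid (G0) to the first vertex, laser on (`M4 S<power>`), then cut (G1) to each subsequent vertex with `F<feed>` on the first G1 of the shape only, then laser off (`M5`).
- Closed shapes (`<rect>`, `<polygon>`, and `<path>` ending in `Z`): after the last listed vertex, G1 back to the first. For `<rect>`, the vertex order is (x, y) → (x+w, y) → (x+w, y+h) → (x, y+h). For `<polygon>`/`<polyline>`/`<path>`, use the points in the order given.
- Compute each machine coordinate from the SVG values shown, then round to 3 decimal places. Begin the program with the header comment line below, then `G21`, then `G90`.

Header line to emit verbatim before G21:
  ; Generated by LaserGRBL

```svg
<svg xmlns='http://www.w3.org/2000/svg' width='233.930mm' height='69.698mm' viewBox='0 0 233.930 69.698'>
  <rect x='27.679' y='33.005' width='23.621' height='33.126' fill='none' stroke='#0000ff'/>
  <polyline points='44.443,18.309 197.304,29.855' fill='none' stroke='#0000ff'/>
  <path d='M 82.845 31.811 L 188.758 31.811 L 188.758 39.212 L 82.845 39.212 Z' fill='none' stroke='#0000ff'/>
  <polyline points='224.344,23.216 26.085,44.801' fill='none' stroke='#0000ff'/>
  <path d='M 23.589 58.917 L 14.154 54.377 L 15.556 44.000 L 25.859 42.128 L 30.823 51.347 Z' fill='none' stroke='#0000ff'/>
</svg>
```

; Generated by LaserGRBL
G21
G90
G0 X27.679 Y36.693
M4 S333
G1 X51.300 Y36.693 F2174
G1 X51.300 Y3.567
G1 X27.679 Y3.567
G1 X27.679 Y36.693
M5
G0 X44.443 Y51.389
M4 S333
G1 X197.304 Y39.843 F2174
M5
G0 X82.845 Y37.887
M4 S333
G1 X188.758 Y37.887 F2174
G1 X188.758 Y30.486
G1 X82.845 Y30.486
G1 X82.845 Y37.887
M5
G0 X224.344 Y46.482
M4 S333
G1 X26.085 Y24.897 F2174
M5
G0 X23.589 Y10.781
M4 S333
G1 X14.154 Y15.321 F2174
G1 X15.556 Y25.698
G1 X25.859 Y27.570
G1 X30.823 Y18.351
G1 X23.589 Y10.781
M5

1 u = 1 mm; y_m = 69.698 − y.

[1] `<rect>` rectangle, #0000ff→engrave S333 F2174: (27.679,36.693) → (51.300,36.693) → (51.300,3.567) → (27.679,3.567) → (27.679,36.693) (closed)

[2] `<polyline>` line segment, #0000ff→engrave S333 F2174: (44.443,51.389) → (197.304,39.843)

[3] `<path>` rectangle, #0000ff→engrave S333 F2174: (82.845,37.887) → (188.758,37.887) → (188.758,30.486) → (82.845,30.486) → (82.845,37.887) (closed)

[4] `<polyline>` line segment, #0000ff→engrave S333 F2174: (224.344,46.482) → (26.085,24.897)

[5] `<path>` regular polygon, #0000ff→engrave S333 F2174: (23.589,10.781) → (14.154,15.321) → (15.556,25.698) → (25.859,27.570) → (30.823,18.351) → (23.589,10.781) (closed)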